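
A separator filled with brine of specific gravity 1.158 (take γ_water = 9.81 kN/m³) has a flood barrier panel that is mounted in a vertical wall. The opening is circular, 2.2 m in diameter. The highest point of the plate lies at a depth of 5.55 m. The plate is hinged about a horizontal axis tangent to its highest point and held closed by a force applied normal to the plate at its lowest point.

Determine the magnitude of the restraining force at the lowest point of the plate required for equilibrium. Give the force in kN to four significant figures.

γ = 1.158 × 9.81 = 11.35998 kN/m³.
The centroid is at the centre, 1.1 m below the top of the plate, so the centroid depth is h_c = 5.55 + 1.1 = 6.65 m.
A = π(1.1)² = 3.80133 m².
Resultant F = γ·h_c·A = 11.35998 × 6.65 × 3.80133 = 287.167 kN.
I_c = πr⁴/4 = π × 1.1⁴/4 = 1.1499 m⁴.
Centre of pressure: y_p = y_c + I_c/(y_c·A) = 6.65 + 1.1499/(6.65 × 3.80133) = 6.65 + 0.0454886 = 6.69549 m along the plane.
The resultant acts 1.1 + 0.0454886 = 1.14549 m (along the plate) below the hinge at the top edge, so the moment about the hinge is M = F × 1.14549 = 287.167 × 1.14549 = 328.947 kN·m.
A normal force at the bottom, 2.2 m from the hinge, must supply this moment: P = 328.947/2.2 = 149.521 kN.

P ≈ 149.5 kN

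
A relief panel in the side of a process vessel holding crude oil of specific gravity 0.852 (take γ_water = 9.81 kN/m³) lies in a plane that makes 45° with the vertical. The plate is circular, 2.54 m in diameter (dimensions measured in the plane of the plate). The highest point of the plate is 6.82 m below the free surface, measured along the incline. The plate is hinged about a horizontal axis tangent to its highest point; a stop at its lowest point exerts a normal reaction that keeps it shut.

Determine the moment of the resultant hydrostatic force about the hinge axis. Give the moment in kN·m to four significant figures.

γ = 0.852 × 9.81 = 8.35812 kN/m³.
The plate makes 45° with the vertical, i.e. θ = 90° − 45° = 45° to the horizontal. Measuring y along the incline from the free-surface line, vertical depth h = y·sinθ with sinθ = 0.707107.
The centroid is at the centre, 1.27 m below the top of the plate, so y_c = 6.82 + 1.27 = 8.09 m and h_c = 8.09 × 0.707107 = 5.7205 m.
A = π(1.27)² = 5.06707 m².
Resultant F = γ·h_c·A = 8.35812 × 5.7205 × 5.06707 = 242.27 kN.
I_c = πr⁴/4 = π × 1.27⁴/4 = 2.04317 m⁴.
Centre of pressure: y_p = y_c + I_c/(y_c·A) = 8.09 + 2.04317/(8.09 × 5.06707) = 8.09 + 0.0498424 = 8.13984 m along the plane.
The resultant acts 1.27 + 0.0498424 = 1.31984 m (along the plate) below the hinge at the top edge, so the moment about the hinge is M = F × 1.31984 = 242.27 × 1.31984 = 319.758 kN·m.

M ≈ 319.8 kN·m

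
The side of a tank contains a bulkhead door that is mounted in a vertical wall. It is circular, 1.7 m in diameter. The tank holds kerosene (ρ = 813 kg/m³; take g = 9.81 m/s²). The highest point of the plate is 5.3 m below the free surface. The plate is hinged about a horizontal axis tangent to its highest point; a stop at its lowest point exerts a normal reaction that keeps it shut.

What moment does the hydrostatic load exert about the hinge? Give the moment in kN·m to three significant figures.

M ≈ 97.9 kN·m

γ = ρg = 813 × 9.81 / 1000 = 7.97553 kN/m³.
The centroid is at the centre, 0.85 m below the top of the plate, so the centroid depth is h_c = 5.3 + 0.85 = 6.15 m.
A = π(0.85)² = 2.2698 m².
Resultant F = γ·h_c·A = 7.97553 × 6.15 × 2.2698 = 111.333 kN.
I_c = πr⁴/4 = π × 0.85⁴/4 = 0.409983 m⁴.
Centre of pressure: y_p = y_c + I_c/(y_c·A) = 6.15 + 0.409983/(6.15 × 2.2698) = 6.15 + 0.0293699 = 6.17937 m along the plane.
The resultant acts 0.85 + 0.0293699 = 0.87937 m (along the plate) below the hinge at the top edge, so the moment about the hinge is M = F × 0.87937 = 111.333 × 0.87937 = 97.9029 kN·m.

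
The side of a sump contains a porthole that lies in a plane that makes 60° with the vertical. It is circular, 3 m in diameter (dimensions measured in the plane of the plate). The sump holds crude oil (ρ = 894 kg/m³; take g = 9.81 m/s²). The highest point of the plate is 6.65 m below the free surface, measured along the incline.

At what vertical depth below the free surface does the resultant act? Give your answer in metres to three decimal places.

h_p = 4.110 m

γ = ρg = 894 × 9.81 / 1000 = 8.77014 kN/m³.
The plate makes 60° with the vertical, i.e. θ = 90° − 60° = 30° to the horizontal. Measuring y along the incline from the free-surface line, vertical depth h = y·sinθ with sinθ = 0.500000.
The centroid is at the centre, 1.5 m below the top of the plate, so y_c = 6.65 + 1.5 = 8.15 m and h_c = 8.15 × 0.500000 = 4.075 m.
A = π(1.5)² = 7.06858 m².
Resultant F = γ·h_c·A = 8.77014 × 4.075 × 7.06858 = 252.619 kN.
I_c = πr⁴/4 = π × 1.5⁴/4 = 3.97608 m⁴.
Centre of pressure: y_p = y_c + I_c/(y_c·A) = 8.15 + 3.97608/(8.15 × 7.06858) = 8.15 + 0.0690185 = 8.21902 m along the plane.
Vertically, h_p = y_p·sinθ = 8.21902 × 0.500000 = 4.10951 m.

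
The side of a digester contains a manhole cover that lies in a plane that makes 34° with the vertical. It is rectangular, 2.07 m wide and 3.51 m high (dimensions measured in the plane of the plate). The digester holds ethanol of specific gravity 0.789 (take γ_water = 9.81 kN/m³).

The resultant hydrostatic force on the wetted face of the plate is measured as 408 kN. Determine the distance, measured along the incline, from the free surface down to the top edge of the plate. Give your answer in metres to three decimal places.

y_top ≈ 6.996 m

γ = 0.789 × 9.81 = 7.74009 kN/m³.
A = 2.07 × 3.51 = 7.2657 m².
From F = γ·h_c·A, the centroid depth is h_c = 408/(7.74009 × 7.2657) = 7.25499 m.
The plate makes 34° with the vertical, i.e. θ = 90° − 34° = 56° to the horizontal. Measuring y along the incline from the free-surface line, vertical depth h = y·sinθ with sinθ = 0.829038.
Along the incline, y_c = h_c/sinθ = 7.25499/0.829038 = 8.75109 m.
The centroid lies 3.51/2 = 1.755 m below the top edge, so the top edge sits at y_top = 8.75109 − 1.755 = 6.99609 m along the incline.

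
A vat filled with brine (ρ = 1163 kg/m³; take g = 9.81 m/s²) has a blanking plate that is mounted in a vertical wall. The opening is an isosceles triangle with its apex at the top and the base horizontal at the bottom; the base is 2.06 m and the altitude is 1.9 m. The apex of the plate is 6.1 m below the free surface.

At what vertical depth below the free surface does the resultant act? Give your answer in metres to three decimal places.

h_p = 7.394 m

γ = ρg = 1163 × 9.81 / 1000 = 11.40903 kN/m³.
With the apex up, the centroid sits 2h/3 = 2 × 1.9/3 = 1.26667 m below the apex, so the centroid depth is h_c = 6.1 + 1.26667 = 7.36667 m.
A = ½ × 2.06 × 1.9 = 1.957 m².
Resultant F = γ·h_c·A = 11.40903 × 7.36667 × 1.957 = 164.479 kN.
I_c = b·h³/36 = 2.06 × 1.9³/36 = 0.392487 m⁴.
Centre of pressure: y_p = y_c + I_c/(y_c·A) = 7.36667 + 0.392487/(7.36667 × 1.957) = 7.36667 + 0.0272247 = 7.39389 m along the plane.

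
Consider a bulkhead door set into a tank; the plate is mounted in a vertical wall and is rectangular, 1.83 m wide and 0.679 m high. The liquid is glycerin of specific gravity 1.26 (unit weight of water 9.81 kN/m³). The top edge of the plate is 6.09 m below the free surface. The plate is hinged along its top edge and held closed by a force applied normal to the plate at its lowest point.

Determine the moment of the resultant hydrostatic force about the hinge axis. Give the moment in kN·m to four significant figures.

γ = 1.26 × 9.81 = 12.3606 kN/m³.
The centroid lies 0.679/2 = 0.3395 m below the top edge, so the centroid depth is h_c = 6.09 + 0.3395 = 6.4295 m.
A = 1.83 × 0.679 = 1.24257 m².
Resultant F = γ·h_c·A = 12.3606 × 6.4295 × 1.24257 = 98.7501 kN.
I_c = b·h³/12 = 1.83 × 0.679³/12 = 0.0477396 m⁴.
Centre of pressure: y_p = y_c + I_c/(y_c·A) = 6.4295 + 0.0477396/(6.4295 × 1.24257) = 6.4295 + 0.00597559 = 6.43548 m along the plane.
The resultant acts 0.3395 + 0.00597559 = 0.345476 m (along the plate) below the hinge at the top edge, so the moment about the hinge is M = F × 0.345476 = 98.7501 × 0.345476 = 34.1158 kN·m.

M ≈ 34.12 kN·m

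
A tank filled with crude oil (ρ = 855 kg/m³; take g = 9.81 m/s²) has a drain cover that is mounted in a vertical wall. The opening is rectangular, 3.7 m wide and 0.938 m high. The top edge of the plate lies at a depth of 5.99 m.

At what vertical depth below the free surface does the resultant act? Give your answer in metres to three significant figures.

h_p = 6.47 m

γ = ρg = 855 × 9.81 / 1000 = 8.38755 kN/m³.
The centroid lies 0.938/2 = 0.469 m below the top edge, so the centroid depth is h_c = 5.99 + 0.469 = 6.459 m.
A = 3.7 × 0.938 = 3.4706 m².
Resultant F = γ·h_c·A = 8.38755 × 6.459 × 3.4706 = 188.02 kN.
I_c = b·h³/12 = 3.7 × 0.938³/12 = 0.254466 m⁴.
Centre of pressure: y_p = y_c + I_c/(y_c·A) = 6.459 + 0.254466/(6.459 × 3.4706) = 6.459 + 0.0113517 = 6.47035 m along the plane.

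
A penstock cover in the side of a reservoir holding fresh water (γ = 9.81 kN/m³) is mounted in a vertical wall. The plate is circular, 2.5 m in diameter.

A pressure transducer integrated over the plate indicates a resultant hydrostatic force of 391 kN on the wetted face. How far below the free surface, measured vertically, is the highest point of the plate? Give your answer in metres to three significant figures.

d_top ≈ 6.87 m

γ = 9.81 kN/m³.
A = π(1.25)² = 4.90874 m².
From F = γ·h_c·A, the centroid depth is h_c = 391/(9.81 × 4.90874) = 8.11966 m.
The centroid is at the centre, 1.25 m below the top of the plate, so the highest point sits at h_top = 8.11966 − 1.25 = 6.86966 m below the surface.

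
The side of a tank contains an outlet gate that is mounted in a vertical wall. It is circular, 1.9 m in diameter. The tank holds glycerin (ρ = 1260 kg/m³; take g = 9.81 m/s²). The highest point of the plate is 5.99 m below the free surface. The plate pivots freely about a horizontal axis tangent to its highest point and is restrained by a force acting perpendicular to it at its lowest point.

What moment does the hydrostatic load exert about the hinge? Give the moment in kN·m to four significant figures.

γ = ρg = 1260 × 9.81 / 1000 = 12.3606 kN/m³.
The centroid is at the centre, 0.95 m below the top of the plate, so the centroid depth is h_c = 5.99 + 0.95 = 6.94 m.
A = π(0.95)² = 2.83529 m².
Resultant F = γ·h_c·A = 12.3606 × 6.94 × 2.83529 = 243.218 kN.
I_c = πr⁴/4 = π × 0.95⁴/4 = 0.639712 m⁴.
Centre of pressure: y_p = y_c + I_c/(y_c·A) = 6.94 + 0.639712/(6.94 × 2.83529) = 6.94 + 0.0325108 = 6.97251 m along the plane.
The resultant acts 0.95 + 0.0325108 = 0.982511 m (along the plate) below the hinge at the top edge, so the moment about the hinge is M = F × 0.982511 = 243.218 × 0.982511 = 238.964 kN·m.

M ≈ 239.0 kN·m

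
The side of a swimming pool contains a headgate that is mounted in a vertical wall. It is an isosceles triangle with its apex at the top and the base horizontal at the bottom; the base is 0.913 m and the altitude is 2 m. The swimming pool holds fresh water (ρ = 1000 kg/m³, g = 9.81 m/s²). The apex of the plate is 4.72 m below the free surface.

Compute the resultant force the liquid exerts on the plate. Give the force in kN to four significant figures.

F ≈ 54.22 kN

γ = ρg = 1000 × 9.81 = 9810 N/m³ = 9.81 kN/m³.
With the apex up, the centroid sits 2h/3 = 2 × 2/3 = 1.33333 m below the apex, so the centroid depth is h_c = 4.72 + 1.33333 = 6.05333 m.
A = ½ × 0.913 × 2 = 0.913 m².
Resultant F = γ·h_c·A = 9.81 × 6.05333 × 0.913 = 54.2168 kN.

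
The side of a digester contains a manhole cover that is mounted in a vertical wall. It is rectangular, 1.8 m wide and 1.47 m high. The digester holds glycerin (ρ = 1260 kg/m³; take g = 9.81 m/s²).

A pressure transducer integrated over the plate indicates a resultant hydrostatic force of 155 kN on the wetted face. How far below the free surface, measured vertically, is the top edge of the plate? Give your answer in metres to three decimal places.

γ = ρg = 1260 × 9.81 / 1000 = 12.3606 kN/m³.
A = 1.8 × 1.47 = 2.646 m².
From F = γ·h_c·A, the centroid depth is h_c = 155/(12.3606 × 2.646) = 4.73917 m.
The centroid lies 1.47/2 = 0.735 m below the top edge, so the top edge sits at h_top = 4.73917 − 0.735 = 4.00417 m below the surface.

d_top ≈ 4.004 m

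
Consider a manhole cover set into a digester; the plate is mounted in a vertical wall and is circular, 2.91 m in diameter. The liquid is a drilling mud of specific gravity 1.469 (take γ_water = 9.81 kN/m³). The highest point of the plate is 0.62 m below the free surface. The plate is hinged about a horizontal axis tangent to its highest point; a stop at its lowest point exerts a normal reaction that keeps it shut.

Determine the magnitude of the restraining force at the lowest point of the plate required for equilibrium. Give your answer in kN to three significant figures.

P ≈ 117 kN

γ = 1.469 × 9.81 = 14.41089 kN/m³.
The centroid is at the centre, 1.455 m below the top of the plate, so the centroid depth is h_c = 0.62 + 1.455 = 2.075 m.
A = π(1.455)² = 6.65083 m².
Resultant F = γ·h_c·A = 14.41089 × 2.075 × 6.65083 = 198.877 kN.
I_c = πr⁴/4 = π × 1.455⁴/4 = 3.51999 m⁴.
Centre of pressure: y_p = y_c + I_c/(y_c·A) = 2.075 + 3.51999/(2.075 × 6.65083) = 2.075 + 0.255063 = 2.33006 m along the plane.
The resultant acts 1.455 + 0.255063 = 1.71006 m (along the plate) below the hinge at the top edge, so the moment about the hinge is M = F × 1.71006 = 198.877 × 1.71006 = 340.092 kN·m.
A normal force at the bottom, 2.91 m from the hinge, must supply this moment: P = 340.092/2.91 = 116.87 kN.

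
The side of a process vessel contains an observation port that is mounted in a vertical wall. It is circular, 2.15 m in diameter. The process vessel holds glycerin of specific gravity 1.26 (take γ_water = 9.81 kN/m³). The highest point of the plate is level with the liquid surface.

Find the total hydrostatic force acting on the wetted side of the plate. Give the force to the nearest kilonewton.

F ≈ 48 kN

γ = 1.26 × 9.81 = 12.3606 kN/m³.
The centroid is at the centre, 1.075 m below the top of the plate, so the centroid depth is h_c = 1.075 m.
A = π(1.075)² = 3.6305 m².
Resultant F = γ·h_c·A = 12.3606 × 1.075 × 3.6305 = 48.2408 kN.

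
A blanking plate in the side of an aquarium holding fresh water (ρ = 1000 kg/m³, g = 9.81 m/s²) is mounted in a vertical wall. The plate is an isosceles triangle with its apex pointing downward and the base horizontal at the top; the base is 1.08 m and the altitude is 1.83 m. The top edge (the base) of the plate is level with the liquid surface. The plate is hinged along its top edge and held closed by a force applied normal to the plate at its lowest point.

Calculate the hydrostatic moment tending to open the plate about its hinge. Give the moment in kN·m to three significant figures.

γ = ρg = 1000 × 9.81 = 9810 N/m³ = 9.81 kN/m³.
With the apex down, the centroid sits h/3 = 1.83/3 = 0.61 m below the base (the top edge), so the centroid depth is h_c = 0.61 m.
A = ½ × 1.08 × 1.83 = 0.9882 m².
Resultant F = γ·h_c·A = 9.81 × 0.61 × 0.9882 = 5.91349 kN.
I_c = b·h³/36 = 1.08 × 1.83³/36 = 0.183855 m⁴.
Centre of pressure: y_p = y_c + I_c/(y_c·A) = 0.61 + 0.183855/(0.61 × 0.9882) = 0.61 + 0.305001 = 0.915001 m along the plane.
The resultant acts 0.61 + 0.305001 = 0.915001 m (along the plate) below the hinge at the top edge, so the moment about the hinge is M = F × 0.915001 = 5.91349 × 0.915001 = 5.41085 kN·m.

M ≈ 5.41 kN·m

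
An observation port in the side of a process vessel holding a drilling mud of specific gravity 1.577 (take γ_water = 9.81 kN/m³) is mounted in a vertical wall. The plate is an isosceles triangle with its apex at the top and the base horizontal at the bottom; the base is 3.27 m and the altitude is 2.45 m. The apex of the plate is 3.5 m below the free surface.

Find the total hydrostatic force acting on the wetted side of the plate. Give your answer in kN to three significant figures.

γ = 1.577 × 9.81 = 15.47037 kN/m³.
With the apex up, the centroid sits 2h/3 = 2 × 2.45/3 = 1.63333 m below the apex, so the centroid depth is h_c = 3.5 + 1.63333 = 5.13333 m.
A = ½ × 3.27 × 2.45 = 4.00575 m².
Resultant F = γ·h_c·A = 15.47037 × 5.13333 × 4.00575 = 318.115 kN.

F ≈ 318 kN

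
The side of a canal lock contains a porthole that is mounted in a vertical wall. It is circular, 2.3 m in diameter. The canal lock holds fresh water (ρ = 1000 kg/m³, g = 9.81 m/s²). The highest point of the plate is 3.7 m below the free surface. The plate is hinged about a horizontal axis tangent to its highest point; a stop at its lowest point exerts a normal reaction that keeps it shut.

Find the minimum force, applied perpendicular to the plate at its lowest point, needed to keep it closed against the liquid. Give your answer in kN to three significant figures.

γ = ρg = 1000 × 9.81 = 9810 N/m³ = 9.81 kN/m³.
The centroid is at the centre, 1.15 m below the top of the plate, so the centroid depth is h_c = 3.7 + 1.15 = 4.85 m.
A = π(1.15)² = 4.15476 m².
Resultant F = γ·h_c·A = 9.81 × 4.85 × 4.15476 = 197.677 kN.
I_c = πr⁴/4 = π × 1.15⁴/4 = 1.37367 m⁴.
Centre of pressure: y_p = y_c + I_c/(y_c·A) = 4.85 + 1.37367/(4.85 × 4.15476) = 4.85 + 0.0681702 = 4.91817 m along the plane.
The resultant acts 1.15 + 0.0681702 = 1.21817 m (along the plate) below the hinge at the top edge, so the moment about the hinge is M = F × 1.21817 = 197.677 × 1.21817 = 240.804 kN·m.
A normal force at the bottom, 2.3 m from the hinge, must supply this moment: P = 240.804/2.3 = 104.697 kN.

P ≈ 105 kN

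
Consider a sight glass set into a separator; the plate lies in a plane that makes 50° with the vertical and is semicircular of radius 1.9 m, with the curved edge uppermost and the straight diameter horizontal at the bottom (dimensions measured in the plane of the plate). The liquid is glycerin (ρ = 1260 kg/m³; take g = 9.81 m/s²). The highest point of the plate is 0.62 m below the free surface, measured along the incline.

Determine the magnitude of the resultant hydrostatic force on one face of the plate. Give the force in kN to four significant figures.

γ = ρg = 1260 × 9.81 / 1000 = 12.3606 kN/m³.
The plate makes 50° with the vertical, i.e. θ = 90° − 50° = 40° to the horizontal. Measuring y along the incline from the free-surface line, vertical depth h = y·sinθ with sinθ = 0.642788.
The centroid lies 4r/(3π) = 0.806385 m above the diameter, so r − 4r/(3π) = 1.9 − 0.806385 = 1.09361 m below the topmost point, so y_c = 0.62 + 1.09361 = 1.71361 m and h_c = 1.71361 × 0.642788 = 1.10149 m.
A = πr²/2 = π × 1.9²/2 = 5.67057 m².
Resultant F = γ·h_c·A = 12.3606 × 1.10149 × 5.67057 = 77.2052 kN.

F ≈ 77.21 kN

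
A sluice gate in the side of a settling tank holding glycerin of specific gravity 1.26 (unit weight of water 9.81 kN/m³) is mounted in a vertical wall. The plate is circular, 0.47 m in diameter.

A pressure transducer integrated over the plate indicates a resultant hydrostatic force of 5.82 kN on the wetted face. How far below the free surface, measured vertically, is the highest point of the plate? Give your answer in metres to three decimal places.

γ = 1.26 × 9.81 = 12.3606 kN/m³.
A = π(0.235)² = 0.173494 m².
From F = γ·h_c·A, the centroid depth is h_c = 5.82/(12.3606 × 0.173494) = 2.71393 m.
The centroid is at the centre, 0.235 m below the top of the plate, so the highest point sits at h_top = 2.71393 − 0.235 = 2.47893 m below the surface.

d_top ≈ 2.479 m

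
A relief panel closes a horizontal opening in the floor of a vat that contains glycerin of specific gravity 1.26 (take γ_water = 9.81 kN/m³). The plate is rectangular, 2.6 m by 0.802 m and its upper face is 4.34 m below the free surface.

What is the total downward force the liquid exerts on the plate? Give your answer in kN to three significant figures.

γ = 1.26 × 9.81 = 12.3606 kN/m³.
The plate is horizontal, so pressure is uniform at p = γ·h = 12.3606 × 4.34 = 53.645 kN/m².
A = 2.6 × 0.802 = 2.0852 m².
F = p·A = 53.645 × 2.0852 = 111.861 kN.

F ≈ 112 kN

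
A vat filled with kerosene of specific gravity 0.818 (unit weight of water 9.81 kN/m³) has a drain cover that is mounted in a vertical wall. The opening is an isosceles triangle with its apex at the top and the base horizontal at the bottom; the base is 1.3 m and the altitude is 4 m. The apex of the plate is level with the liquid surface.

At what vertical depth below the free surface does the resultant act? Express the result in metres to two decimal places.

h_p = 3.00 m

γ = 0.818 × 9.81 = 8.02458 kN/m³.
With the apex up, the centroid sits 2h/3 = 2 × 4/3 = 2.66667 m below the apex, so the centroid depth is h_c = 2.66667 m.
A = ½ × 1.3 × 4 = 2.6 m².
Resultant F = γ·h_c·A = 8.02458 × 2.66667 × 2.6 = 55.6372 kN.
I_c = b·h³/36 = 1.3 × 4³/36 = 2.31111 m⁴.
Centre of pressure: y_p = y_c + I_c/(y_c·A) = 2.66667 + 2.31111/(2.66667 × 2.6) = 2.66667 + 0.333333 = 3 m along the plane.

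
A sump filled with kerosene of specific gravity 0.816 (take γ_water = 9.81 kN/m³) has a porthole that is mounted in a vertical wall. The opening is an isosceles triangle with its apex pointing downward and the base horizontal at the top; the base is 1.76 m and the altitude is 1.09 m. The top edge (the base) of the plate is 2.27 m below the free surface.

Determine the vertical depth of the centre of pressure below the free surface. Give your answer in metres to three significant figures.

γ = 0.816 × 9.81 = 8.00496 kN/m³.
With the apex down, the centroid sits h/3 = 1.09/3 = 0.363333 m below the base (the top edge), so the centroid depth is h_c = 2.27 + 0.363333 = 2.63333 m.
A = ½ × 1.76 × 1.09 = 0.9592 m².
Resultant F = γ·h_c·A = 8.00496 × 2.63333 × 0.9592 = 20.2196 kN.
I_c = b·h³/36 = 1.76 × 1.09³/36 = 0.0633125 m⁴.
Centre of pressure: y_p = y_c + I_c/(y_c·A) = 2.63333 + 0.0633125/(2.63333 × 0.9592) = 2.63333 + 0.0250654 = 2.6584 m along the plane.

h_p = 2.66 m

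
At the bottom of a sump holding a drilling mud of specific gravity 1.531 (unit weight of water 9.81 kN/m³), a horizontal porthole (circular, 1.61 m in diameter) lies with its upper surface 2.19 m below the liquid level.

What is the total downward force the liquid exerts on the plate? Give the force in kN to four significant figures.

F ≈ 66.96 kN

γ = 1.531 × 9.81 = 15.01911 kN/m³.
The plate is horizontal, so pressure is uniform at p = γ·h = 15.01911 × 2.19 = 32.8919 kN/m².
A = π(0.805)² = 2.03583 m².
F = p·A = 32.8919 × 2.03583 = 66.9623 kN.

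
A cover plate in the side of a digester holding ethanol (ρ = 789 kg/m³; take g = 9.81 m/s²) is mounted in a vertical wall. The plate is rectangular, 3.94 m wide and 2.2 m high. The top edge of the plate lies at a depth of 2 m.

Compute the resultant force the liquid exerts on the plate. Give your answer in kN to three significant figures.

γ = ρg = 789 × 9.81 / 1000 = 7.74009 kN/m³.
The centroid lies 2.2/2 = 1.1 m below the top edge, so the centroid depth is h_c = 2 + 1.1 = 3.1 m.
A = 3.94 × 2.2 = 8.668 m².
Resultant F = γ·h_c·A = 7.74009 × 3.1 × 8.668 = 207.982 kN.

F ≈ 208 kN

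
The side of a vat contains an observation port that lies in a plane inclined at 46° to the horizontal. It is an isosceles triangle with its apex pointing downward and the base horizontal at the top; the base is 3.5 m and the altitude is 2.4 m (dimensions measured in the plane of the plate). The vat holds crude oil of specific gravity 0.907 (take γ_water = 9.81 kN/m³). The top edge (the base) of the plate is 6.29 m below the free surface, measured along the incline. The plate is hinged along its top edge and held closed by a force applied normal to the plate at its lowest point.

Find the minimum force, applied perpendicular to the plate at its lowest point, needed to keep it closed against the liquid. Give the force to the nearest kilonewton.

γ = 0.907 × 9.81 = 8.89767 kN/m³.
Let θ = 46° be the plate's angle to the horizontal; measure y along the incline from where the plane meets the free surface. Vertical depth h = y·sinθ with sinθ = 0.719340.
With the apex down, the centroid sits h/3 = 2.4/3 = 0.8 m below the base (the top edge), so y_c = 6.29 + 0.8 = 7.09 m and h_c = 7.09 × 0.719340 = 5.10012 m.
A = ½ × 3.5 × 2.4 = 4.2 m².
Resultant F = γ·h_c·A = 8.89767 × 5.10012 × 4.2 = 190.593 kN.
I_c = b·h³/36 = 3.5 × 2.4³/36 = 1.344 m⁴.
Centre of pressure: y_p = y_c + I_c/(y_c·A) = 7.09 + 1.344/(7.09 × 4.2) = 7.09 + 0.045134 = 7.13513 m along the plane.
The resultant acts 0.8 + 0.045134 = 0.845134 m (along the plate) below the hinge at the top edge, so the moment about the hinge is M = F × 0.845134 = 190.593 × 0.845134 = 161.077 kN·m.
A normal force at the bottom, 2.4 m from the hinge, must supply this moment: P = 161.077/2.4 = 67.1154 kN.

P ≈ 67 kN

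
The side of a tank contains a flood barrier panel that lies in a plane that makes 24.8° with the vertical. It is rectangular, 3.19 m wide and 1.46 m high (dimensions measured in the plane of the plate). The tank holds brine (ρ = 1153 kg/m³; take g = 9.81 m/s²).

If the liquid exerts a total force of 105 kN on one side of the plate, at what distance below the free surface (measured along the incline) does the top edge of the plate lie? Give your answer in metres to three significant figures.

y_top ≈ 1.47 m

γ = ρg = 1153 × 9.81 / 1000 = 11.31093 kN/m³.
A = 3.19 × 1.46 = 4.6574 m².
From F = γ·h_c·A, the centroid depth is h_c = 105/(11.31093 × 4.6574) = 1.99318 m.
The plate makes 24.8° with the vertical, i.e. θ = 90° − 24.8° = 65.2° to the horizontal. Measuring y along the incline from the free-surface line, vertical depth h = y·sinθ with sinθ = 0.907777.
Along the incline, y_c = h_c/sinθ = 1.99318/0.907777 = 2.19567 m.
The centroid lies 1.46/2 = 0.73 m below the top edge, so the top edge sits at y_top = 2.19567 − 0.73 = 1.46567 m along the incline.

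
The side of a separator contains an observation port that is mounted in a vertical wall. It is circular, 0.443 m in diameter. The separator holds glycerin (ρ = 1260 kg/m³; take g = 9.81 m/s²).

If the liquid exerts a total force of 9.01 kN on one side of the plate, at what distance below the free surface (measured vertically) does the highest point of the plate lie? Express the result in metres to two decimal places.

γ = ρg = 1260 × 9.81 / 1000 = 12.3606 kN/m³.
A = π(0.2215)² = 0.154134 m².
From F = γ·h_c·A, the centroid depth is h_c = 9.01/(12.3606 × 0.154134) = 4.72919 m.
The centroid is at the centre, 0.2215 m below the top of the plate, so the highest point sits at h_top = 4.72919 − 0.2215 = 4.50769 m below the surface.

d_top ≈ 4.51 m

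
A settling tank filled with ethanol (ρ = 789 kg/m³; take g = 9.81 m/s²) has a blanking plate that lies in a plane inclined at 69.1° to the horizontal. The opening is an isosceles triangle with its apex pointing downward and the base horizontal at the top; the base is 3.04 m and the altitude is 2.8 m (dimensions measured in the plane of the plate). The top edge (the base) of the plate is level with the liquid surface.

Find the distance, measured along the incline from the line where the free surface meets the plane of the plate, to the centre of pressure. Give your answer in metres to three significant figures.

y_p = 1.40 m

γ = ρg = 789 × 9.81 / 1000 = 7.74009 kN/m³.
Let θ = 69.1° be the plate's angle to the horizontal; measure y along the incline from where the plane meets the free surface. Vertical depth h = y·sinθ with sinθ = 0.934204.
With the apex down, the centroid sits h/3 = 2.8/3 = 0.933333 m below the base (the top edge), so y_c = 0.933333 m and h_c = 0.933333 × 0.934204 = 0.871923 m.
A = ½ × 3.04 × 2.8 = 4.256 m².
Resultant F = γ·h_c·A = 7.74009 × 0.871923 × 4.256 = 28.7227 kN.
I_c = b·h³/36 = 3.04 × 2.8³/36 = 1.85372 m⁴.
Centre of pressure: y_p = y_c + I_c/(y_c·A) = 0.933333 + 1.85372/(0.933333 × 4.256) = 0.933333 + 0.466666 = 1.4 m along the plane.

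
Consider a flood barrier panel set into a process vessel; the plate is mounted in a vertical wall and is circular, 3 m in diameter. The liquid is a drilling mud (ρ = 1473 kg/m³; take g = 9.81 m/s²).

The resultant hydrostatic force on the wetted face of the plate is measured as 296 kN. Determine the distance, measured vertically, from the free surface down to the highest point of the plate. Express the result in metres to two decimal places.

γ = ρg = 1473 × 9.81 / 1000 = 14.45013 kN/m³.
A = π(1.5)² = 7.06858 m².
From F = γ·h_c·A, the centroid depth is h_c = 296/(14.45013 × 7.06858) = 2.89793 m.
The centroid is at the centre, 1.5 m below the top of the plate, so the highest point sits at h_top = 2.89793 − 1.5 = 1.39793 m below the surface.

d_top ≈ 1.40 m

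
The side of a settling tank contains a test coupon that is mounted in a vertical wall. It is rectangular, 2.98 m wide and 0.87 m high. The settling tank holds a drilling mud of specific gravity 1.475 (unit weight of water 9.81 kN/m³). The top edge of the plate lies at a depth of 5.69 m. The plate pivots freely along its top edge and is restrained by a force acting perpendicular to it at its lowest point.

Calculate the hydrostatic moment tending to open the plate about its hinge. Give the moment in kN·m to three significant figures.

γ = 1.475 × 9.81 = 14.46975 kN/m³.
The centroid lies 0.87/2 = 0.435 m below the top edge, so the centroid depth is h_c = 5.69 + 0.435 = 6.125 m.
A = 2.98 × 0.87 = 2.5926 m².
Resultant F = γ·h_c·A = 14.46975 × 6.125 × 2.5926 = 229.775 kN.
I_c = b·h³/12 = 2.98 × 0.87³/12 = 0.163528 m⁴.
Centre of pressure: y_p = y_c + I_c/(y_c·A) = 6.125 + 0.163528/(6.125 × 2.5926) = 6.125 + 0.0102979 = 6.1353 m along the plane.
The resultant acts 0.435 + 0.0102979 = 0.445298 m (along the plate) below the hinge at the top edge, so the moment about the hinge is M = F × 0.445298 = 229.775 × 0.445298 = 102.318 kN·m.

M ≈ 102 kN·m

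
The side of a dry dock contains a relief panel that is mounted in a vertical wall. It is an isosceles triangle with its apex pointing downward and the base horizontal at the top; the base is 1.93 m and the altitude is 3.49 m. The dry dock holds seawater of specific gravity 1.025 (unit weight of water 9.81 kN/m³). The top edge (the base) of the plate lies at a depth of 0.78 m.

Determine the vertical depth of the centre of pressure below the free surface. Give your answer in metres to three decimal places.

γ = 1.025 × 9.81 = 10.05525 kN/m³.
With the apex down, the centroid sits h/3 = 3.49/3 = 1.16333 m below the base (the top edge), so the centroid depth is h_c = 0.78 + 1.16333 = 1.94333 m.
A = ½ × 1.93 × 3.49 = 3.36785 m².
Resultant F = γ·h_c·A = 10.05525 × 1.94333 × 3.36785 = 65.81 kN.
I_c = b·h³/36 = 1.93 × 3.49³/36 = 2.27893 m⁴.
Centre of pressure: y_p = y_c + I_c/(y_c·A) = 1.94333 + 2.27893/(1.94333 × 3.36785) = 1.94333 + 0.348202 = 2.29153 m along the plane.

h_p = 2.292 m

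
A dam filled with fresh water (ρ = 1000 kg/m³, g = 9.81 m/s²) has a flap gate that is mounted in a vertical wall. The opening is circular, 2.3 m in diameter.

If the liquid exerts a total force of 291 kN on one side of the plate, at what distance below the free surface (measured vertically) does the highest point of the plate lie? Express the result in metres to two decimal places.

γ = ρg = 1000 × 9.81 = 9810 N/m³ = 9.81 kN/m³.
A = π(1.15)² = 4.15476 m².
From F = γ·h_c·A, the centroid depth is h_c = 291/(9.81 × 4.15476) = 7.13967 m.
The centroid is at the centre, 1.15 m below the top of the plate, so the highest point sits at h_top = 7.13967 − 1.15 = 5.98967 m below the surface.

d_top ≈ 5.99 m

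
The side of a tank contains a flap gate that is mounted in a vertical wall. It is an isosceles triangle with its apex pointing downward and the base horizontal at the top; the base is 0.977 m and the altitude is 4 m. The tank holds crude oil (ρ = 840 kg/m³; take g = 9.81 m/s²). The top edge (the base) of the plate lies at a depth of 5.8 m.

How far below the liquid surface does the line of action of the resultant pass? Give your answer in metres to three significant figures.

h_p = 7.26 m

γ = ρg = 840 × 9.81 / 1000 = 8.2404 kN/m³.
With the apex down, the centroid sits h/3 = 4/3 = 1.33333 m below the base (the top edge), so the centroid depth is h_c = 5.8 + 1.33333 = 7.13333 m.
A = ½ × 0.977 × 4 = 1.954 m².
Resultant F = γ·h_c·A = 8.2404 × 7.13333 × 1.954 = 114.859 kN.
I_c = b·h³/36 = 0.977 × 4³/36 = 1.73689 m⁴.
Centre of pressure: y_p = y_c + I_c/(y_c·A) = 7.13333 + 1.73689/(7.13333 × 1.954) = 7.13333 + 0.124611 = 7.25794 m along the plane.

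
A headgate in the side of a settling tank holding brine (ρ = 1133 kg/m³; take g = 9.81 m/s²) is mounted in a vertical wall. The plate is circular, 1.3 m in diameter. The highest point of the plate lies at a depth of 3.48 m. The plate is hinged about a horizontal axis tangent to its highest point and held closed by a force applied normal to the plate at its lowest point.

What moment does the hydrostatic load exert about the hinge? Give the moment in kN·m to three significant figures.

γ = ρg = 1133 × 9.81 / 1000 = 11.11473 kN/m³.
The centroid is at the centre, 0.65 m below the top of the plate, so the centroid depth is h_c = 3.48 + 0.65 = 4.13 m.
A = π(0.65)² = 1.32732 m².
Resultant F = γ·h_c·A = 11.11473 × 4.13 × 1.32732 = 60.9291 kN.
I_c = πr⁴/4 = π × 0.65⁴/4 = 0.140198 m⁴.
Centre of pressure: y_p = y_c + I_c/(y_c·A) = 4.13 + 0.140198/(4.13 × 1.32732) = 4.13 + 0.025575 = 4.15557 m along the plane.
The resultant acts 0.65 + 0.025575 = 0.675575 m (along the plate) below the hinge at the top edge, so the moment about the hinge is M = F × 0.675575 = 60.9291 × 0.675575 = 41.1622 kN·m.

M ≈ 41.2 kN·m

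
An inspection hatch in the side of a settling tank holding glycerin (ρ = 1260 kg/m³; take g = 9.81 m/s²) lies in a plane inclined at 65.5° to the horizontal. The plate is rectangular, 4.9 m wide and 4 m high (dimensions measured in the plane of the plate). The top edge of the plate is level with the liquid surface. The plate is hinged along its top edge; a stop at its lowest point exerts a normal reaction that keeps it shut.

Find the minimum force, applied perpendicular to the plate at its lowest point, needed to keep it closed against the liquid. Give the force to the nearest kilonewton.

γ = ρg = 1260 × 9.81 / 1000 = 12.3606 kN/m³.
Let θ = 65.5° be the plate's angle to the horizontal; measure y along the incline from where the plane meets the free surface. Vertical depth h = y·sinθ with sinθ = 0.909961.
The centroid lies 4/2 = 2 m below the top edge, so y_c = 2 m and h_c = 2 × 0.909961 = 1.81992 m.
A = 4.9 × 4 = 19.6 m².
Resultant F = γ·h_c·A = 12.3606 × 1.81992 × 19.6 = 440.908 kN.
I_c = b·h³/12 = 4.9 × 4³/12 = 26.1333 m⁴.
Centre of pressure: y_p = y_c + I_c/(y_c·A) = 2 + 26.1333/(2 × 19.6) = 2 + 0.666666 = 2.66667 m along the plane.
The resultant acts 2 + 0.666666 = 2.66667 m (along the plate) below the hinge at the top edge, so the moment about the hinge is M = F × 2.66667 = 440.908 × 2.66667 = 1175.76 kN·m.
A normal force at the bottom, 4 m from the hinge, must supply this moment: P = 1175.76/4 = 293.94 kN.

P ≈ 294 kN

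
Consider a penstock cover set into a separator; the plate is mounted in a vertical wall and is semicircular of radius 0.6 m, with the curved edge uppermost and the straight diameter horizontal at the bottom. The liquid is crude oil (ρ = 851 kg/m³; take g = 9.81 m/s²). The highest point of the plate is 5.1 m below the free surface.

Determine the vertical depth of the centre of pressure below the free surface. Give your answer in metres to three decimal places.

γ = ρg = 851 × 9.81 / 1000 = 8.34831 kN/m³.
The centroid lies 4r/(3π) = 0.254648 m above the diameter, so r − 4r/(3π) = 0.6 − 0.254648 = 0.345352 m below the topmost point, so the centroid depth is h_c = 5.1 + 0.345352 = 5.44535 m.
A = πr²/2 = π × 0.6²/2 = 0.565487 m².
Resultant F = γ·h_c·A = 8.34831 × 5.44535 × 0.565487 = 25.7067 kN.
I_c = (π/8 − 8/(9π))·r⁴ = 0.109757 × 0.6⁴ = 0.0142245 m⁴.
Centre of pressure: y_p = y_c + I_c/(y_c·A) = 5.44535 + 0.0142245/(5.44535 × 0.565487) = 5.44535 + 0.00461943 = 5.44997 m along the plane.

h_p = 5.450 m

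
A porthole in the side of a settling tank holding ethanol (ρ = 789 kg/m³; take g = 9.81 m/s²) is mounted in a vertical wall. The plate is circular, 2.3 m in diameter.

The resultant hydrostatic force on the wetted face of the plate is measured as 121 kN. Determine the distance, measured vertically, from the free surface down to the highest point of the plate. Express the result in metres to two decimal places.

γ = ρg = 789 × 9.81 / 1000 = 7.74009 kN/m³.
A = π(1.15)² = 4.15476 m².
From F = γ·h_c·A, the centroid depth is h_c = 121/(7.74009 × 4.15476) = 3.76265 m.
The centroid is at the centre, 1.15 m below the top of the plate, so the highest point sits at h_top = 3.76265 − 1.15 = 2.61265 m below the surface.

d_top ≈ 2.61 m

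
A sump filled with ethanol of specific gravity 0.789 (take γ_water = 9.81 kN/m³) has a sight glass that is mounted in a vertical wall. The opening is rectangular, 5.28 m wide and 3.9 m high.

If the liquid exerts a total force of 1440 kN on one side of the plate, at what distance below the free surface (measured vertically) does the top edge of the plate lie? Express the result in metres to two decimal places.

γ = 0.789 × 9.81 = 7.74009 kN/m³.
A = 5.28 × 3.9 = 20.592 m².
From F = γ·h_c·A, the centroid depth is h_c = 1440/(7.74009 × 20.592) = 9.03479 m.
The centroid lies 3.9/2 = 1.95 m below the top edge, so the top edge sits at h_top = 9.03479 − 1.95 = 7.08479 m below the surface.

d_top ≈ 7.08 m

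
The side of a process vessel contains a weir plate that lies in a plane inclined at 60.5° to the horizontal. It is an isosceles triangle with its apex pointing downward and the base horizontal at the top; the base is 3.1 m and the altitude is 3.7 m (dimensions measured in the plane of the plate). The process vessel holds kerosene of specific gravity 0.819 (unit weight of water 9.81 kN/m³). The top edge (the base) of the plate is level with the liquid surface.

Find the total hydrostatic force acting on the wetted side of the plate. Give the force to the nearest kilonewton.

γ = 0.819 × 9.81 = 8.03439 kN/m³.
Let θ = 60.5° be the plate's angle to the horizontal; measure y along the incline from where the plane meets the free surface. Vertical depth h = y·sinθ with sinθ = 0.870356.
With the apex down, the centroid sits h/3 = 3.7/3 = 1.23333 m below the base (the top edge), so y_c = 1.23333 m and h_c = 1.23333 × 0.870356 = 1.07344 m.
A = ½ × 3.1 × 3.7 = 5.735 m².
Resultant F = γ·h_c·A = 8.03439 × 1.07344 × 5.735 = 49.4611 kN.

F ≈ 49 kN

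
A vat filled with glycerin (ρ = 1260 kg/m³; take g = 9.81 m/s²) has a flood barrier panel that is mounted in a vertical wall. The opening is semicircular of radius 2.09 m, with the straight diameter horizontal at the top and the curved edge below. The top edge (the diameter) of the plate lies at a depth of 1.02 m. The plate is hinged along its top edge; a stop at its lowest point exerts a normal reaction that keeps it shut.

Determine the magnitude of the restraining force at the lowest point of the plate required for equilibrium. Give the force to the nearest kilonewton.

γ = ρg = 1260 × 9.81 / 1000 = 12.3606 kN/m³.
The centroid of a semicircle lies 4r/(3π) = 0.887024 m from the diameter, here below the top edge, so the centroid depth is h_c = 1.02 + 0.887024 = 1.90702 m.
A = πr²/2 = π × 2.09²/2 = 6.8614 m².
Resultant F = γ·h_c·A = 12.3606 × 1.90702 × 6.8614 = 161.736 kN.
I_c = (π/8 − 8/(9π))·r⁴ = 0.109757 × 2.09⁴ = 2.0942 m⁴.
Centre of pressure: y_p = y_c + I_c/(y_c·A) = 1.90702 + 2.0942/(1.90702 × 6.8614) = 1.90702 + 0.160048 = 2.06707 m along the plane.
The resultant acts 0.887024 + 0.160048 = 1.04707 m (along the plate) below the hinge at the top edge, so the moment about the hinge is M = F × 1.04707 = 161.736 × 1.04707 = 169.349 kN·m.
A normal force at the bottom, 2.09 m from the hinge, must supply this moment: P = 169.349/2.09 = 81.0282 kN.

P ≈ 81 kN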